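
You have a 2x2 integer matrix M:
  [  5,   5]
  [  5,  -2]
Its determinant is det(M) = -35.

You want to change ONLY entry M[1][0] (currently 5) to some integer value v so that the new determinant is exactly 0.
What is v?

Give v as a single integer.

det is linear in entry M[1][0]: det = old_det + (v - 5) * C_10
Cofactor C_10 = -5
Want det = 0: -35 + (v - 5) * -5 = 0
  (v - 5) = 35 / -5 = -7
  v = 5 + (-7) = -2

Answer: -2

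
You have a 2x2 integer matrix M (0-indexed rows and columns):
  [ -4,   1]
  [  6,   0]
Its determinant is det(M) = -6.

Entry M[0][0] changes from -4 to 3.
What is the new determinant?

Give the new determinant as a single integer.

det is linear in row 0: changing M[0][0] by delta changes det by delta * cofactor(0,0).
Cofactor C_00 = (-1)^(0+0) * minor(0,0) = 0
Entry delta = 3 - -4 = 7
Det delta = 7 * 0 = 0
New det = -6 + 0 = -6

Answer: -6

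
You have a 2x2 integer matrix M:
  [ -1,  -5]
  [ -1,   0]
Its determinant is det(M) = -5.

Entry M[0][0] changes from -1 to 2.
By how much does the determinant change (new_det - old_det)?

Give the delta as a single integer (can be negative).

Answer: 0

Derivation:
Cofactor C_00 = 0
Entry delta = 2 - -1 = 3
Det delta = entry_delta * cofactor = 3 * 0 = 0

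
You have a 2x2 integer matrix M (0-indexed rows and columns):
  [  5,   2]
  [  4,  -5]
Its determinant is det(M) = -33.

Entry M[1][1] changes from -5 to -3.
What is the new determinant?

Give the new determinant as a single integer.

det is linear in row 1: changing M[1][1] by delta changes det by delta * cofactor(1,1).
Cofactor C_11 = (-1)^(1+1) * minor(1,1) = 5
Entry delta = -3 - -5 = 2
Det delta = 2 * 5 = 10
New det = -33 + 10 = -23

Answer: -23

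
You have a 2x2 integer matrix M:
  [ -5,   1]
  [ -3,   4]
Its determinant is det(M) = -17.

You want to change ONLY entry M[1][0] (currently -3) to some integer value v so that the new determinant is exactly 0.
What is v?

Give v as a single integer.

det is linear in entry M[1][0]: det = old_det + (v - -3) * C_10
Cofactor C_10 = -1
Want det = 0: -17 + (v - -3) * -1 = 0
  (v - -3) = 17 / -1 = -17
  v = -3 + (-17) = -20

Answer: -20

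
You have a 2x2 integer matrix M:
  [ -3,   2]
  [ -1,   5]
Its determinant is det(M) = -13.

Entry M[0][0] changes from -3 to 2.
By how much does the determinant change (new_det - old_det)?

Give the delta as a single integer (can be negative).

Answer: 25

Derivation:
Cofactor C_00 = 5
Entry delta = 2 - -3 = 5
Det delta = entry_delta * cofactor = 5 * 5 = 25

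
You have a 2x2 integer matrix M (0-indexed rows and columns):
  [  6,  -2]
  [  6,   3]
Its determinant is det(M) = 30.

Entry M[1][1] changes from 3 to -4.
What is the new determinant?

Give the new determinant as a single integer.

det is linear in row 1: changing M[1][1] by delta changes det by delta * cofactor(1,1).
Cofactor C_11 = (-1)^(1+1) * minor(1,1) = 6
Entry delta = -4 - 3 = -7
Det delta = -7 * 6 = -42
New det = 30 + -42 = -12

Answer: -12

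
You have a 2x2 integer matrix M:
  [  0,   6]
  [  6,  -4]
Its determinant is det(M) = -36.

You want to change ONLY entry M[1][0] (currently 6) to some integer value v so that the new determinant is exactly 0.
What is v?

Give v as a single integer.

det is linear in entry M[1][0]: det = old_det + (v - 6) * C_10
Cofactor C_10 = -6
Want det = 0: -36 + (v - 6) * -6 = 0
  (v - 6) = 36 / -6 = -6
  v = 6 + (-6) = 0

Answer: 0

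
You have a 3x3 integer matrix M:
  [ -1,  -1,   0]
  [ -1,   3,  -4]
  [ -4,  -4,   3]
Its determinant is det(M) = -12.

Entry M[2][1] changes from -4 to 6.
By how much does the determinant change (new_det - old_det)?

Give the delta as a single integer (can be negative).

Cofactor C_21 = -4
Entry delta = 6 - -4 = 10
Det delta = entry_delta * cofactor = 10 * -4 = -40

Answer: -40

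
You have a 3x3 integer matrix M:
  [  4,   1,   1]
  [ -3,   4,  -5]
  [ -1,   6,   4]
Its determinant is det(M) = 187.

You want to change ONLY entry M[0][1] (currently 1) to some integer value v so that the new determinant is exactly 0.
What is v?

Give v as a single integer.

Answer: -10

Derivation:
det is linear in entry M[0][1]: det = old_det + (v - 1) * C_01
Cofactor C_01 = 17
Want det = 0: 187 + (v - 1) * 17 = 0
  (v - 1) = -187 / 17 = -11
  v = 1 + (-11) = -10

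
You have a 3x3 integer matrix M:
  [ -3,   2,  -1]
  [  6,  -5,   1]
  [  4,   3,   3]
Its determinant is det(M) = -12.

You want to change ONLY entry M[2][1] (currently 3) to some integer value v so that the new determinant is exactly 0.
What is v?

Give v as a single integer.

det is linear in entry M[2][1]: det = old_det + (v - 3) * C_21
Cofactor C_21 = -3
Want det = 0: -12 + (v - 3) * -3 = 0
  (v - 3) = 12 / -3 = -4
  v = 3 + (-4) = -1

Answer: -1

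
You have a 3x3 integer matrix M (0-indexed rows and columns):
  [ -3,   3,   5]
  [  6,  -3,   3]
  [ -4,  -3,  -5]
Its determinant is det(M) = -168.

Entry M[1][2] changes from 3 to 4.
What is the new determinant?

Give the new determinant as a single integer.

det is linear in row 1: changing M[1][2] by delta changes det by delta * cofactor(1,2).
Cofactor C_12 = (-1)^(1+2) * minor(1,2) = -21
Entry delta = 4 - 3 = 1
Det delta = 1 * -21 = -21
New det = -168 + -21 = -189

Answer: -189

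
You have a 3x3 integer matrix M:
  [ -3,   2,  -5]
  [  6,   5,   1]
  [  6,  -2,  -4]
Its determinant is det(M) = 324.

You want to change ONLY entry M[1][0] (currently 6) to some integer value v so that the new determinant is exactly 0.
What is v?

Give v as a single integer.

Answer: -12

Derivation:
det is linear in entry M[1][0]: det = old_det + (v - 6) * C_10
Cofactor C_10 = 18
Want det = 0: 324 + (v - 6) * 18 = 0
  (v - 6) = -324 / 18 = -18
  v = 6 + (-18) = -12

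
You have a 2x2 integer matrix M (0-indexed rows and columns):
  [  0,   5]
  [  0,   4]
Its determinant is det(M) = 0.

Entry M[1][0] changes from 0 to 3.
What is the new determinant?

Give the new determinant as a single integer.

Answer: -15

Derivation:
det is linear in row 1: changing M[1][0] by delta changes det by delta * cofactor(1,0).
Cofactor C_10 = (-1)^(1+0) * minor(1,0) = -5
Entry delta = 3 - 0 = 3
Det delta = 3 * -5 = -15
New det = 0 + -15 = -15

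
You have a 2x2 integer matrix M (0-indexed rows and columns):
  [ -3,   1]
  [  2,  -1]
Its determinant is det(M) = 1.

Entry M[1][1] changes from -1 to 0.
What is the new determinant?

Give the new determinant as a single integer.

Answer: -2

Derivation:
det is linear in row 1: changing M[1][1] by delta changes det by delta * cofactor(1,1).
Cofactor C_11 = (-1)^(1+1) * minor(1,1) = -3
Entry delta = 0 - -1 = 1
Det delta = 1 * -3 = -3
New det = 1 + -3 = -2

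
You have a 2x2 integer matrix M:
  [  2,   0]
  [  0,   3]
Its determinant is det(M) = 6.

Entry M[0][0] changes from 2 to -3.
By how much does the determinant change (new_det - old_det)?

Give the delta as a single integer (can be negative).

Answer: -15

Derivation:
Cofactor C_00 = 3
Entry delta = -3 - 2 = -5
Det delta = entry_delta * cofactor = -5 * 3 = -15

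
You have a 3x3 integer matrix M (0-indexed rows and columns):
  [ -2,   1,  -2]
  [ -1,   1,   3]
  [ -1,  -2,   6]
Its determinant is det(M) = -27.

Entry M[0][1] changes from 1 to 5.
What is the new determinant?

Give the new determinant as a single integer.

Answer: -15

Derivation:
det is linear in row 0: changing M[0][1] by delta changes det by delta * cofactor(0,1).
Cofactor C_01 = (-1)^(0+1) * minor(0,1) = 3
Entry delta = 5 - 1 = 4
Det delta = 4 * 3 = 12
New det = -27 + 12 = -15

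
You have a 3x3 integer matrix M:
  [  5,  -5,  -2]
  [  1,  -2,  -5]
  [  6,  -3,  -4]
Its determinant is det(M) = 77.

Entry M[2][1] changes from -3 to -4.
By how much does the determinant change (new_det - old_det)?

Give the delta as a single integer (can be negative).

Answer: -23

Derivation:
Cofactor C_21 = 23
Entry delta = -4 - -3 = -1
Det delta = entry_delta * cofactor = -1 * 23 = -23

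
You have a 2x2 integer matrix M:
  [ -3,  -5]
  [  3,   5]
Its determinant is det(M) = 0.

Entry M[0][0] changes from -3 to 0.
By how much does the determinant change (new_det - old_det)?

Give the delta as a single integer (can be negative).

Answer: 15

Derivation:
Cofactor C_00 = 5
Entry delta = 0 - -3 = 3
Det delta = entry_delta * cofactor = 3 * 5 = 15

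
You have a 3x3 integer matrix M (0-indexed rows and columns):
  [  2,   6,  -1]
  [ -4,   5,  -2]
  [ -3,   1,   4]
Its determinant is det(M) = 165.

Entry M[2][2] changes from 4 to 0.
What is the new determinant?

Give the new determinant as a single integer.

Answer: 29

Derivation:
det is linear in row 2: changing M[2][2] by delta changes det by delta * cofactor(2,2).
Cofactor C_22 = (-1)^(2+2) * minor(2,2) = 34
Entry delta = 0 - 4 = -4
Det delta = -4 * 34 = -136
New det = 165 + -136 = 29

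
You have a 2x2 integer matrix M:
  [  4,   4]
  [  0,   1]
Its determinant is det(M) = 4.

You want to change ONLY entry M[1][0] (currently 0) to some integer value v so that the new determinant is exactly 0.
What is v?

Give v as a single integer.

det is linear in entry M[1][0]: det = old_det + (v - 0) * C_10
Cofactor C_10 = -4
Want det = 0: 4 + (v - 0) * -4 = 0
  (v - 0) = -4 / -4 = 1
  v = 0 + (1) = 1

Answer: 1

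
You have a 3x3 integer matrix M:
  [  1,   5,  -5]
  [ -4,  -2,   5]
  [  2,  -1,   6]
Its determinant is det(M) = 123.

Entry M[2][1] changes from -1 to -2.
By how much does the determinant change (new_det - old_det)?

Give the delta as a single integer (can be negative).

Cofactor C_21 = 15
Entry delta = -2 - -1 = -1
Det delta = entry_delta * cofactor = -1 * 15 = -15

Answer: -15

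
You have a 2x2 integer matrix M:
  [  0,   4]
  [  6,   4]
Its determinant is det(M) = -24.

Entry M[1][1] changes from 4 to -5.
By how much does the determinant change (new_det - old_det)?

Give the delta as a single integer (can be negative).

Cofactor C_11 = 0
Entry delta = -5 - 4 = -9
Det delta = entry_delta * cofactor = -9 * 0 = 0

Answer: 0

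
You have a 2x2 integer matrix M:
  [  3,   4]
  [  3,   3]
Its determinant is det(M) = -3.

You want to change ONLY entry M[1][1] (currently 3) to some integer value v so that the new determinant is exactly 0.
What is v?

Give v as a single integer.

Answer: 4

Derivation:
det is linear in entry M[1][1]: det = old_det + (v - 3) * C_11
Cofactor C_11 = 3
Want det = 0: -3 + (v - 3) * 3 = 0
  (v - 3) = 3 / 3 = 1
  v = 3 + (1) = 4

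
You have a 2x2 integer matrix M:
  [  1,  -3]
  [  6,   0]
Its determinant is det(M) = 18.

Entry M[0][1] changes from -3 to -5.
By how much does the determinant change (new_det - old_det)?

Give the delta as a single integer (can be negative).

Cofactor C_01 = -6
Entry delta = -5 - -3 = -2
Det delta = entry_delta * cofactor = -2 * -6 = 12

Answer: 12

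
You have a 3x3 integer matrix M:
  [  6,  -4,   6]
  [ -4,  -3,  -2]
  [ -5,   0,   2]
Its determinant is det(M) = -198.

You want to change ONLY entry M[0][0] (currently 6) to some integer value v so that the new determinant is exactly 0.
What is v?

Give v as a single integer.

det is linear in entry M[0][0]: det = old_det + (v - 6) * C_00
Cofactor C_00 = -6
Want det = 0: -198 + (v - 6) * -6 = 0
  (v - 6) = 198 / -6 = -33
  v = 6 + (-33) = -27

Answer: -27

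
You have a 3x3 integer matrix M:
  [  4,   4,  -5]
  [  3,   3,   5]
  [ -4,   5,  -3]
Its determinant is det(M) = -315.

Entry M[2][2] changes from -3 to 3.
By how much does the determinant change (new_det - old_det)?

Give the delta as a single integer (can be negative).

Cofactor C_22 = 0
Entry delta = 3 - -3 = 6
Det delta = entry_delta * cofactor = 6 * 0 = 0

Answer: 0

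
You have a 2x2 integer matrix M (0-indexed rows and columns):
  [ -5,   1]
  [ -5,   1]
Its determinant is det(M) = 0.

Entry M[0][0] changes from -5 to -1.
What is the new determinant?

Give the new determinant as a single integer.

Answer: 4

Derivation:
det is linear in row 0: changing M[0][0] by delta changes det by delta * cofactor(0,0).
Cofactor C_00 = (-1)^(0+0) * minor(0,0) = 1
Entry delta = -1 - -5 = 4
Det delta = 4 * 1 = 4
New det = 0 + 4 = 4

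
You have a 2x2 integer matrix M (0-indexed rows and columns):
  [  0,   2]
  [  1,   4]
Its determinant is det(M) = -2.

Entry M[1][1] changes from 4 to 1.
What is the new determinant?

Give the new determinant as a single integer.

Answer: -2

Derivation:
det is linear in row 1: changing M[1][1] by delta changes det by delta * cofactor(1,1).
Cofactor C_11 = (-1)^(1+1) * minor(1,1) = 0
Entry delta = 1 - 4 = -3
Det delta = -3 * 0 = 0
New det = -2 + 0 = -2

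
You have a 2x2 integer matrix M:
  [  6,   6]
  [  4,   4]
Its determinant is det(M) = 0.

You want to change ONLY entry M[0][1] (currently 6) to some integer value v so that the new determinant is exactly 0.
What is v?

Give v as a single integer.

Answer: 6

Derivation:
det is linear in entry M[0][1]: det = old_det + (v - 6) * C_01
Cofactor C_01 = -4
Want det = 0: 0 + (v - 6) * -4 = 0
  (v - 6) = 0 / -4 = 0
  v = 6 + (0) = 6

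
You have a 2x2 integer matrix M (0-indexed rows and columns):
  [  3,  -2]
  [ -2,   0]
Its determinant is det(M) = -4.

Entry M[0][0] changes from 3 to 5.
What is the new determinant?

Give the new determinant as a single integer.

det is linear in row 0: changing M[0][0] by delta changes det by delta * cofactor(0,0).
Cofactor C_00 = (-1)^(0+0) * minor(0,0) = 0
Entry delta = 5 - 3 = 2
Det delta = 2 * 0 = 0
New det = -4 + 0 = -4

Answer: -4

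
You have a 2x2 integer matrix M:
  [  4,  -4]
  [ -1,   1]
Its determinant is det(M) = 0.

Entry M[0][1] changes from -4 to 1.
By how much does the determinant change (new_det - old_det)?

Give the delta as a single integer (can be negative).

Answer: 5

Derivation:
Cofactor C_01 = 1
Entry delta = 1 - -4 = 5
Det delta = entry_delta * cofactor = 5 * 1 = 5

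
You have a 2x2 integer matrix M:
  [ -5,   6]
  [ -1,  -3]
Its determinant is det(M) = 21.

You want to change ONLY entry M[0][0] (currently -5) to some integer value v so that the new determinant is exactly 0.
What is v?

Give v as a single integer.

det is linear in entry M[0][0]: det = old_det + (v - -5) * C_00
Cofactor C_00 = -3
Want det = 0: 21 + (v - -5) * -3 = 0
  (v - -5) = -21 / -3 = 7
  v = -5 + (7) = 2

Answer: 2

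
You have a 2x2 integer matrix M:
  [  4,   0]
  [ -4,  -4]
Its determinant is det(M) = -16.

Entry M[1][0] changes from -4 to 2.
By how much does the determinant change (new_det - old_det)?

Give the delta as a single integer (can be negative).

Cofactor C_10 = 0
Entry delta = 2 - -4 = 6
Det delta = entry_delta * cofactor = 6 * 0 = 0

Answer: 0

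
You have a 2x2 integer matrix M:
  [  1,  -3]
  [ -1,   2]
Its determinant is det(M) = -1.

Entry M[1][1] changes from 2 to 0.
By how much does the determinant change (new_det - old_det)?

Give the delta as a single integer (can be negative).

Answer: -2

Derivation:
Cofactor C_11 = 1
Entry delta = 0 - 2 = -2
Det delta = entry_delta * cofactor = -2 * 1 = -2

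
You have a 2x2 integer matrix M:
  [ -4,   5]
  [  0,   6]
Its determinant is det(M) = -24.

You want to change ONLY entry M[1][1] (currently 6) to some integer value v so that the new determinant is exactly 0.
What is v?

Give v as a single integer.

det is linear in entry M[1][1]: det = old_det + (v - 6) * C_11
Cofactor C_11 = -4
Want det = 0: -24 + (v - 6) * -4 = 0
  (v - 6) = 24 / -4 = -6
  v = 6 + (-6) = 0

Answer: 0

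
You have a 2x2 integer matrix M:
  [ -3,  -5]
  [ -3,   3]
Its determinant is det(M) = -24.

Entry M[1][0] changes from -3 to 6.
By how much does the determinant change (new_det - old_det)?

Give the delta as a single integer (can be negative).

Cofactor C_10 = 5
Entry delta = 6 - -3 = 9
Det delta = entry_delta * cofactor = 9 * 5 = 45

Answer: 45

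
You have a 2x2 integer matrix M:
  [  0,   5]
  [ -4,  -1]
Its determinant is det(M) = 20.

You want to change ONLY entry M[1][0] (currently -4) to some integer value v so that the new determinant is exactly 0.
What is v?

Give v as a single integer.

det is linear in entry M[1][0]: det = old_det + (v - -4) * C_10
Cofactor C_10 = -5
Want det = 0: 20 + (v - -4) * -5 = 0
  (v - -4) = -20 / -5 = 4
  v = -4 + (4) = 0

Answer: 0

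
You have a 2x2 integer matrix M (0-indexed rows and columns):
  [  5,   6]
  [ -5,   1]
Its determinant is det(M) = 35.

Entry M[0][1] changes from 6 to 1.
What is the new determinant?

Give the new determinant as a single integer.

det is linear in row 0: changing M[0][1] by delta changes det by delta * cofactor(0,1).
Cofactor C_01 = (-1)^(0+1) * minor(0,1) = 5
Entry delta = 1 - 6 = -5
Det delta = -5 * 5 = -25
New det = 35 + -25 = 10

Answer: 10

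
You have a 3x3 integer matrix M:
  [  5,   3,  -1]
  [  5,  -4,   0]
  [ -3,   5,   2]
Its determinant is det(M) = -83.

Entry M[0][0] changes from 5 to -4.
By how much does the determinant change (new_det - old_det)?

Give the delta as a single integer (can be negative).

Answer: 72

Derivation:
Cofactor C_00 = -8
Entry delta = -4 - 5 = -9
Det delta = entry_delta * cofactor = -9 * -8 = 72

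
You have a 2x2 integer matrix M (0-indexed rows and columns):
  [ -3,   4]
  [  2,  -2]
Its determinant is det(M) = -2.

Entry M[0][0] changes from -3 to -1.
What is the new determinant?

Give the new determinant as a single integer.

Answer: -6

Derivation:
det is linear in row 0: changing M[0][0] by delta changes det by delta * cofactor(0,0).
Cofactor C_00 = (-1)^(0+0) * minor(0,0) = -2
Entry delta = -1 - -3 = 2
Det delta = 2 * -2 = -4
New det = -2 + -4 = -6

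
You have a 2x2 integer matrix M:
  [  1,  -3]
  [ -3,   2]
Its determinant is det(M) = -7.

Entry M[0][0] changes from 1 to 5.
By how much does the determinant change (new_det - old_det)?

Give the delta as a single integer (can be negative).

Answer: 8

Derivation:
Cofactor C_00 = 2
Entry delta = 5 - 1 = 4
Det delta = entry_delta * cofactor = 4 * 2 = 8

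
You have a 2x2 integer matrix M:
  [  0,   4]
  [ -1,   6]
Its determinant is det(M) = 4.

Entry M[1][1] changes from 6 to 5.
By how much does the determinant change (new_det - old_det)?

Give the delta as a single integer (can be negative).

Cofactor C_11 = 0
Entry delta = 5 - 6 = -1
Det delta = entry_delta * cofactor = -1 * 0 = 0

Answer: 0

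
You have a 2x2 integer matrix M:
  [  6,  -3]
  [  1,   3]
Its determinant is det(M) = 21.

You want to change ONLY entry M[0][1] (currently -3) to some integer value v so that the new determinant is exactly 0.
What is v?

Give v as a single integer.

det is linear in entry M[0][1]: det = old_det + (v - -3) * C_01
Cofactor C_01 = -1
Want det = 0: 21 + (v - -3) * -1 = 0
  (v - -3) = -21 / -1 = 21
  v = -3 + (21) = 18

Answer: 18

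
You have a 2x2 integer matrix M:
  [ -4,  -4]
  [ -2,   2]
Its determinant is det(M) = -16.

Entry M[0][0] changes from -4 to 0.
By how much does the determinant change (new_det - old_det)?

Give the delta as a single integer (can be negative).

Answer: 8

Derivation:
Cofactor C_00 = 2
Entry delta = 0 - -4 = 4
Det delta = entry_delta * cofactor = 4 * 2 = 8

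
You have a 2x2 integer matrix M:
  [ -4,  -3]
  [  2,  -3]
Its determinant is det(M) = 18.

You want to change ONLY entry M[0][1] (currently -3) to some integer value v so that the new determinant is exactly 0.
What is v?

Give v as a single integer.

Answer: 6

Derivation:
det is linear in entry M[0][1]: det = old_det + (v - -3) * C_01
Cofactor C_01 = -2
Want det = 0: 18 + (v - -3) * -2 = 0
  (v - -3) = -18 / -2 = 9
  v = -3 + (9) = 6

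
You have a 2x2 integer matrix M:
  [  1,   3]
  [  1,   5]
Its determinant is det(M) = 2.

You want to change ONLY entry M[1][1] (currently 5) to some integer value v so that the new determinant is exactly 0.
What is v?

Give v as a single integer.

det is linear in entry M[1][1]: det = old_det + (v - 5) * C_11
Cofactor C_11 = 1
Want det = 0: 2 + (v - 5) * 1 = 0
  (v - 5) = -2 / 1 = -2
  v = 5 + (-2) = 3

Answer: 3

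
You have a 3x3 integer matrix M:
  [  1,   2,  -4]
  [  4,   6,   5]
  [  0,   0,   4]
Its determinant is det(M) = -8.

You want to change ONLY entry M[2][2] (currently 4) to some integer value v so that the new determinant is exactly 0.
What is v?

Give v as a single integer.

det is linear in entry M[2][2]: det = old_det + (v - 4) * C_22
Cofactor C_22 = -2
Want det = 0: -8 + (v - 4) * -2 = 0
  (v - 4) = 8 / -2 = -4
  v = 4 + (-4) = 0

Answer: 0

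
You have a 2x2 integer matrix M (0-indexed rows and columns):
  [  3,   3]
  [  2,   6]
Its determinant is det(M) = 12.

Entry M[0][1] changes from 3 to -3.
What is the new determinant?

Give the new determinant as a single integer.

det is linear in row 0: changing M[0][1] by delta changes det by delta * cofactor(0,1).
Cofactor C_01 = (-1)^(0+1) * minor(0,1) = -2
Entry delta = -3 - 3 = -6
Det delta = -6 * -2 = 12
New det = 12 + 12 = 24

Answer: 24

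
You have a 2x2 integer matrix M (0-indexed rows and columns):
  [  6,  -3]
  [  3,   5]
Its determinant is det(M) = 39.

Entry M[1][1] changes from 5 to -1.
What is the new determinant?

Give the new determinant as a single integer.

Answer: 3

Derivation:
det is linear in row 1: changing M[1][1] by delta changes det by delta * cofactor(1,1).
Cofactor C_11 = (-1)^(1+1) * minor(1,1) = 6
Entry delta = -1 - 5 = -6
Det delta = -6 * 6 = -36
New det = 39 + -36 = 3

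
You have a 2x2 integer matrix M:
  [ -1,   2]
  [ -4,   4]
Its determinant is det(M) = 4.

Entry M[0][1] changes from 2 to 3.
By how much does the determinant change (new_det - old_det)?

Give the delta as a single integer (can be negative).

Answer: 4

Derivation:
Cofactor C_01 = 4
Entry delta = 3 - 2 = 1
Det delta = entry_delta * cofactor = 1 * 4 = 4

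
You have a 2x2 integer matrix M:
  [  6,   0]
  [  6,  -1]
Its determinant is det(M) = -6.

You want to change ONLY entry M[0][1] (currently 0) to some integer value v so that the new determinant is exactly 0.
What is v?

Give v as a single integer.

Answer: -1

Derivation:
det is linear in entry M[0][1]: det = old_det + (v - 0) * C_01
Cofactor C_01 = -6
Want det = 0: -6 + (v - 0) * -6 = 0
  (v - 0) = 6 / -6 = -1
  v = 0 + (-1) = -1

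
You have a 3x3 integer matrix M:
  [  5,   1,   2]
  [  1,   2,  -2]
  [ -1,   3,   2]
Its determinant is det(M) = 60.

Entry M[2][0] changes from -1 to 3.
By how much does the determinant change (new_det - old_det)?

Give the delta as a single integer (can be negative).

Answer: -24

Derivation:
Cofactor C_20 = -6
Entry delta = 3 - -1 = 4
Det delta = entry_delta * cofactor = 4 * -6 = -24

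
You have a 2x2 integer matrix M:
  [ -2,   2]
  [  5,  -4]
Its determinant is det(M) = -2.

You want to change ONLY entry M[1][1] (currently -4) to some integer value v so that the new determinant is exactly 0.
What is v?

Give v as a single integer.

Answer: -5

Derivation:
det is linear in entry M[1][1]: det = old_det + (v - -4) * C_11
Cofactor C_11 = -2
Want det = 0: -2 + (v - -4) * -2 = 0
  (v - -4) = 2 / -2 = -1
  v = -4 + (-1) = -5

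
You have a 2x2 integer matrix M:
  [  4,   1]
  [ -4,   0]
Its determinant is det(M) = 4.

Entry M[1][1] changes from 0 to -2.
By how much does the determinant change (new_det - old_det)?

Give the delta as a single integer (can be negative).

Cofactor C_11 = 4
Entry delta = -2 - 0 = -2
Det delta = entry_delta * cofactor = -2 * 4 = -8

Answer: -8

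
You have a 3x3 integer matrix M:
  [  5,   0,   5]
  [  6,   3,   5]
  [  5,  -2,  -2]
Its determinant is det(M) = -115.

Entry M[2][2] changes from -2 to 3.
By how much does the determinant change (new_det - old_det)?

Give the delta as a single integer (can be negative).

Cofactor C_22 = 15
Entry delta = 3 - -2 = 5
Det delta = entry_delta * cofactor = 5 * 15 = 75

Answer: 75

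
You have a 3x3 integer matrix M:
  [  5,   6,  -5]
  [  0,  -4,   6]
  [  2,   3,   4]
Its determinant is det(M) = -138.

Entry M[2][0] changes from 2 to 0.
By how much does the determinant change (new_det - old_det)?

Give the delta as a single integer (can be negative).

Answer: -32

Derivation:
Cofactor C_20 = 16
Entry delta = 0 - 2 = -2
Det delta = entry_delta * cofactor = -2 * 16 = -32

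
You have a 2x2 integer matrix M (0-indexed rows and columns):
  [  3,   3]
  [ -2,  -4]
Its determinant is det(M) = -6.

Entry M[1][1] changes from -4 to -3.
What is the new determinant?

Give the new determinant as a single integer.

det is linear in row 1: changing M[1][1] by delta changes det by delta * cofactor(1,1).
Cofactor C_11 = (-1)^(1+1) * minor(1,1) = 3
Entry delta = -3 - -4 = 1
Det delta = 1 * 3 = 3
New det = -6 + 3 = -3

Answer: -3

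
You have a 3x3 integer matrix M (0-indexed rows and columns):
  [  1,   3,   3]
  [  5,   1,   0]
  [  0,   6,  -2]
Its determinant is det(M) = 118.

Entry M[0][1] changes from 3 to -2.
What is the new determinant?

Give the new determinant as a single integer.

det is linear in row 0: changing M[0][1] by delta changes det by delta * cofactor(0,1).
Cofactor C_01 = (-1)^(0+1) * minor(0,1) = 10
Entry delta = -2 - 3 = -5
Det delta = -5 * 10 = -50
New det = 118 + -50 = 68

Answer: 68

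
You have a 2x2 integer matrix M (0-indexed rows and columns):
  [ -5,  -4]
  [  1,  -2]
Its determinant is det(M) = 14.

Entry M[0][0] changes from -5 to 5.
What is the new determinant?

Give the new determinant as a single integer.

det is linear in row 0: changing M[0][0] by delta changes det by delta * cofactor(0,0).
Cofactor C_00 = (-1)^(0+0) * minor(0,0) = -2
Entry delta = 5 - -5 = 10
Det delta = 10 * -2 = -20
New det = 14 + -20 = -6

Answer: -6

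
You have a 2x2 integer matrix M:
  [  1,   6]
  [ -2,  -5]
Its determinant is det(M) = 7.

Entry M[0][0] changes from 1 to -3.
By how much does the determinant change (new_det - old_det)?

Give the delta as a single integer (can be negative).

Cofactor C_00 = -5
Entry delta = -3 - 1 = -4
Det delta = entry_delta * cofactor = -4 * -5 = 20

Answer: 20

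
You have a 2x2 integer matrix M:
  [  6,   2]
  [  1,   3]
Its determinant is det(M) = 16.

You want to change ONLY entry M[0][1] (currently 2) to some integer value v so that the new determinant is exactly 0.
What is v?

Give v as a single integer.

Answer: 18

Derivation:
det is linear in entry M[0][1]: det = old_det + (v - 2) * C_01
Cofactor C_01 = -1
Want det = 0: 16 + (v - 2) * -1 = 0
  (v - 2) = -16 / -1 = 16
  v = 2 + (16) = 18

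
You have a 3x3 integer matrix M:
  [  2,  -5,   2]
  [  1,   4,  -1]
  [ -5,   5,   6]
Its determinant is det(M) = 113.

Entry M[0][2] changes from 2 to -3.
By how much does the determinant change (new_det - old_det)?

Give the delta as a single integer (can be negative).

Cofactor C_02 = 25
Entry delta = -3 - 2 = -5
Det delta = entry_delta * cofactor = -5 * 25 = -125

Answer: -125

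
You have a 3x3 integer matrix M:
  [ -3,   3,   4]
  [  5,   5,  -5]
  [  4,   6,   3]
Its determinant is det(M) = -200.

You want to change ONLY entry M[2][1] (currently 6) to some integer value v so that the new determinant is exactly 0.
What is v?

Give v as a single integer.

det is linear in entry M[2][1]: det = old_det + (v - 6) * C_21
Cofactor C_21 = 5
Want det = 0: -200 + (v - 6) * 5 = 0
  (v - 6) = 200 / 5 = 40
  v = 6 + (40) = 46

Answer: 46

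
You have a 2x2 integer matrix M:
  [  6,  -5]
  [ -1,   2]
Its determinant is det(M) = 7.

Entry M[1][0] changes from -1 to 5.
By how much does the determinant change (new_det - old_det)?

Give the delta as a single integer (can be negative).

Answer: 30

Derivation:
Cofactor C_10 = 5
Entry delta = 5 - -1 = 6
Det delta = entry_delta * cofactor = 6 * 5 = 30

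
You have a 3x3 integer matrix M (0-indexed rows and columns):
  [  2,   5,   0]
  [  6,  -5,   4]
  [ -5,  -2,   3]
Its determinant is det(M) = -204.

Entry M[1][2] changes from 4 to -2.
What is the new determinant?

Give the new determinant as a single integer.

Answer: -78

Derivation:
det is linear in row 1: changing M[1][2] by delta changes det by delta * cofactor(1,2).
Cofactor C_12 = (-1)^(1+2) * minor(1,2) = -21
Entry delta = -2 - 4 = -6
Det delta = -6 * -21 = 126
New det = -204 + 126 = -78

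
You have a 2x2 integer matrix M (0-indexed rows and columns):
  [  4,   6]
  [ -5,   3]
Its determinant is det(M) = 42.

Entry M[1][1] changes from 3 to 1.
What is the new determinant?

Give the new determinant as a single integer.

Answer: 34

Derivation:
det is linear in row 1: changing M[1][1] by delta changes det by delta * cofactor(1,1).
Cofactor C_11 = (-1)^(1+1) * minor(1,1) = 4
Entry delta = 1 - 3 = -2
Det delta = -2 * 4 = -8
New det = 42 + -8 = 34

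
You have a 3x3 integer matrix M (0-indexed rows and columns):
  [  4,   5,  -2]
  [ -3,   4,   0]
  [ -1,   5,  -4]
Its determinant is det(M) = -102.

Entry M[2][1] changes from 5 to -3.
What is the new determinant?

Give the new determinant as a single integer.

det is linear in row 2: changing M[2][1] by delta changes det by delta * cofactor(2,1).
Cofactor C_21 = (-1)^(2+1) * minor(2,1) = 6
Entry delta = -3 - 5 = -8
Det delta = -8 * 6 = -48
New det = -102 + -48 = -150

Answer: -150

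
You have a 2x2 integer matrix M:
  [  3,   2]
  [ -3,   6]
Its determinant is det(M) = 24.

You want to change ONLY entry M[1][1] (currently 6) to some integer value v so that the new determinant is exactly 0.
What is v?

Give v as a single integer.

Answer: -2

Derivation:
det is linear in entry M[1][1]: det = old_det + (v - 6) * C_11
Cofactor C_11 = 3
Want det = 0: 24 + (v - 6) * 3 = 0
  (v - 6) = -24 / 3 = -8
  v = 6 + (-8) = -2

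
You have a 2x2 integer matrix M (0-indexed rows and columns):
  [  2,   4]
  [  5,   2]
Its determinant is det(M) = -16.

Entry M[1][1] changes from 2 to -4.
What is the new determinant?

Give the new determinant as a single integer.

Answer: -28

Derivation:
det is linear in row 1: changing M[1][1] by delta changes det by delta * cofactor(1,1).
Cofactor C_11 = (-1)^(1+1) * minor(1,1) = 2
Entry delta = -4 - 2 = -6
Det delta = -6 * 2 = -12
New det = -16 + -12 = -28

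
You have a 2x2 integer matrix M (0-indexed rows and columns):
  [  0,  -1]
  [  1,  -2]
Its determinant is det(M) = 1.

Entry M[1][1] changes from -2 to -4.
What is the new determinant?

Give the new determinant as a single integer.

Answer: 1

Derivation:
det is linear in row 1: changing M[1][1] by delta changes det by delta * cofactor(1,1).
Cofactor C_11 = (-1)^(1+1) * minor(1,1) = 0
Entry delta = -4 - -2 = -2
Det delta = -2 * 0 = 0
New det = 1 + 0 = 1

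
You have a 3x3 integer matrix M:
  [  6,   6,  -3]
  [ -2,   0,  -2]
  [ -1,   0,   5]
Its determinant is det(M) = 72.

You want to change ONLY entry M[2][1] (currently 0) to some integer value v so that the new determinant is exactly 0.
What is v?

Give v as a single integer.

Answer: -4

Derivation:
det is linear in entry M[2][1]: det = old_det + (v - 0) * C_21
Cofactor C_21 = 18
Want det = 0: 72 + (v - 0) * 18 = 0
  (v - 0) = -72 / 18 = -4
  v = 0 + (-4) = -4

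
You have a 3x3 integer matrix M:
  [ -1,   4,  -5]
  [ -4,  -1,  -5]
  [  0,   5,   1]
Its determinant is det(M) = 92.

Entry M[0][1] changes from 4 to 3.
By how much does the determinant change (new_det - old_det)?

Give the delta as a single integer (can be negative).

Answer: -4

Derivation:
Cofactor C_01 = 4
Entry delta = 3 - 4 = -1
Det delta = entry_delta * cofactor = -1 * 4 = -4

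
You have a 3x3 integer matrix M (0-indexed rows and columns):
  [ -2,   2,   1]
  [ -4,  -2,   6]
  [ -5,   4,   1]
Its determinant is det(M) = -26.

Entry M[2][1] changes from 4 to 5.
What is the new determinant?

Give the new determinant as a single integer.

det is linear in row 2: changing M[2][1] by delta changes det by delta * cofactor(2,1).
Cofactor C_21 = (-1)^(2+1) * minor(2,1) = 8
Entry delta = 5 - 4 = 1
Det delta = 1 * 8 = 8
New det = -26 + 8 = -18

Answer: -18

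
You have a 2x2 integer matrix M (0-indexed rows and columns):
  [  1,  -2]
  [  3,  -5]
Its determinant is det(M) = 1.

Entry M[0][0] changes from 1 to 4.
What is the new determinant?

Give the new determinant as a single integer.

Answer: -14

Derivation:
det is linear in row 0: changing M[0][0] by delta changes det by delta * cofactor(0,0).
Cofactor C_00 = (-1)^(0+0) * minor(0,0) = -5
Entry delta = 4 - 1 = 3
Det delta = 3 * -5 = -15
New det = 1 + -15 = -14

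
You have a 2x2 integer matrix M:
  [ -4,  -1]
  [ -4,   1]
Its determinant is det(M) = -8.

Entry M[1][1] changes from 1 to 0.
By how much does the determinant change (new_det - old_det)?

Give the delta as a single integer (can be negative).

Cofactor C_11 = -4
Entry delta = 0 - 1 = -1
Det delta = entry_delta * cofactor = -1 * -4 = 4

Answer: 4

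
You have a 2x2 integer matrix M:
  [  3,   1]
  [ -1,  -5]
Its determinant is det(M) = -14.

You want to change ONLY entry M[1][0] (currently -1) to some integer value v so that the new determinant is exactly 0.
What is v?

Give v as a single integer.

Answer: -15

Derivation:
det is linear in entry M[1][0]: det = old_det + (v - -1) * C_10
Cofactor C_10 = -1
Want det = 0: -14 + (v - -1) * -1 = 0
  (v - -1) = 14 / -1 = -14
  v = -1 + (-14) = -15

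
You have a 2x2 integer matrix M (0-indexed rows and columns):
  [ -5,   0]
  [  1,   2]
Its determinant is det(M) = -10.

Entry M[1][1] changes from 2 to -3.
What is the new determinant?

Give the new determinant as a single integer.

Answer: 15

Derivation:
det is linear in row 1: changing M[1][1] by delta changes det by delta * cofactor(1,1).
Cofactor C_11 = (-1)^(1+1) * minor(1,1) = -5
Entry delta = -3 - 2 = -5
Det delta = -5 * -5 = 25
New det = -10 + 25 = 15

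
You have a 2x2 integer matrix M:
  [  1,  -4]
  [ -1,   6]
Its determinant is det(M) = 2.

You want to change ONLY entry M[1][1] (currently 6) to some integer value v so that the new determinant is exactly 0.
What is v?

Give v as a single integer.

det is linear in entry M[1][1]: det = old_det + (v - 6) * C_11
Cofactor C_11 = 1
Want det = 0: 2 + (v - 6) * 1 = 0
  (v - 6) = -2 / 1 = -2
  v = 6 + (-2) = 4

Answer: 4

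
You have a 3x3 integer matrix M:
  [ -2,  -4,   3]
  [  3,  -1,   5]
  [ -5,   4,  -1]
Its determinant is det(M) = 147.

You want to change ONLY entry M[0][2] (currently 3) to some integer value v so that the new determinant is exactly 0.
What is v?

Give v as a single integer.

Answer: -18

Derivation:
det is linear in entry M[0][2]: det = old_det + (v - 3) * C_02
Cofactor C_02 = 7
Want det = 0: 147 + (v - 3) * 7 = 0
  (v - 3) = -147 / 7 = -21
  v = 3 + (-21) = -18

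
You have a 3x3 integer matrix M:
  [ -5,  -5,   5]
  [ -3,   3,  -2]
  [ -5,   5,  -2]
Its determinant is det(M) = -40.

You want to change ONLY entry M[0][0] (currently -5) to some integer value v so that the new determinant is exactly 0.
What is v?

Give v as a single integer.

det is linear in entry M[0][0]: det = old_det + (v - -5) * C_00
Cofactor C_00 = 4
Want det = 0: -40 + (v - -5) * 4 = 0
  (v - -5) = 40 / 4 = 10
  v = -5 + (10) = 5

Answer: 5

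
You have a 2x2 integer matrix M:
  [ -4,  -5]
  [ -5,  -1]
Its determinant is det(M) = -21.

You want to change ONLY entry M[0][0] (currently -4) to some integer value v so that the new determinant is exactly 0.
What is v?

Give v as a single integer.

Answer: -25

Derivation:
det is linear in entry M[0][0]: det = old_det + (v - -4) * C_00
Cofactor C_00 = -1
Want det = 0: -21 + (v - -4) * -1 = 0
  (v - -4) = 21 / -1 = -21
  v = -4 + (-21) = -25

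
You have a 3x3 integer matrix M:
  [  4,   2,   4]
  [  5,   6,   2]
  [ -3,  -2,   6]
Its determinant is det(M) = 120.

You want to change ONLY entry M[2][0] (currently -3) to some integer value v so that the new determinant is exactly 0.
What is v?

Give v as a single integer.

det is linear in entry M[2][0]: det = old_det + (v - -3) * C_20
Cofactor C_20 = -20
Want det = 0: 120 + (v - -3) * -20 = 0
  (v - -3) = -120 / -20 = 6
  v = -3 + (6) = 3

Answer: 3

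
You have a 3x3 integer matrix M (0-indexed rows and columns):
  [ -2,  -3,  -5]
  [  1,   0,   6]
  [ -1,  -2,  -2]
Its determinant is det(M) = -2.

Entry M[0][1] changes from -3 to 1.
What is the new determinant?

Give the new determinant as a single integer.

det is linear in row 0: changing M[0][1] by delta changes det by delta * cofactor(0,1).
Cofactor C_01 = (-1)^(0+1) * minor(0,1) = -4
Entry delta = 1 - -3 = 4
Det delta = 4 * -4 = -16
New det = -2 + -16 = -18

Answer: -18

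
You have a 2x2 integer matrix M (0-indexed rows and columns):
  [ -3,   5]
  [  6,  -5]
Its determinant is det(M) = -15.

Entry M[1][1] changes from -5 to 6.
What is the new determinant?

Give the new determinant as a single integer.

det is linear in row 1: changing M[1][1] by delta changes det by delta * cofactor(1,1).
Cofactor C_11 = (-1)^(1+1) * minor(1,1) = -3
Entry delta = 6 - -5 = 11
Det delta = 11 * -3 = -33
New det = -15 + -33 = -48

Answer: -48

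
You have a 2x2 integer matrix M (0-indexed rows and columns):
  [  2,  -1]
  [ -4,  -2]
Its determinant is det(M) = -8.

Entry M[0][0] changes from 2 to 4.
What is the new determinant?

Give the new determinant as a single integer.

det is linear in row 0: changing M[0][0] by delta changes det by delta * cofactor(0,0).
Cofactor C_00 = (-1)^(0+0) * minor(0,0) = -2
Entry delta = 4 - 2 = 2
Det delta = 2 * -2 = -4
New det = -8 + -4 = -12

Answer: -12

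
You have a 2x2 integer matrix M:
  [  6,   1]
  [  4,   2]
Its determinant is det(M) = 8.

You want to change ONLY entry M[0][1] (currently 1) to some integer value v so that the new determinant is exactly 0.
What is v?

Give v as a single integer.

Answer: 3

Derivation:
det is linear in entry M[0][1]: det = old_det + (v - 1) * C_01
Cofactor C_01 = -4
Want det = 0: 8 + (v - 1) * -4 = 0
  (v - 1) = -8 / -4 = 2
  v = 1 + (2) = 3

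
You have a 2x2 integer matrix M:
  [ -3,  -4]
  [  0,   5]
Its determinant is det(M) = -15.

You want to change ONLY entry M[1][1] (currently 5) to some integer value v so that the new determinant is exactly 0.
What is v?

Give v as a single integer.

det is linear in entry M[1][1]: det = old_det + (v - 5) * C_11
Cofactor C_11 = -3
Want det = 0: -15 + (v - 5) * -3 = 0
  (v - 5) = 15 / -3 = -5
  v = 5 + (-5) = 0

Answer: 0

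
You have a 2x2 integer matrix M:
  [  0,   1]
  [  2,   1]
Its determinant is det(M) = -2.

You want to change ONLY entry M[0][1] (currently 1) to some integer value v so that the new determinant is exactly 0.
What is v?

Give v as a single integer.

Answer: 0

Derivation:
det is linear in entry M[0][1]: det = old_det + (v - 1) * C_01
Cofactor C_01 = -2
Want det = 0: -2 + (v - 1) * -2 = 0
  (v - 1) = 2 / -2 = -1
  v = 1 + (-1) = 0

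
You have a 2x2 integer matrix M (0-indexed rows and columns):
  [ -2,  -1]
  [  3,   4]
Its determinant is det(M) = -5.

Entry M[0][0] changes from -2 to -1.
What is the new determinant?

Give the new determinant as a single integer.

Answer: -1

Derivation:
det is linear in row 0: changing M[0][0] by delta changes det by delta * cofactor(0,0).
Cofactor C_00 = (-1)^(0+0) * minor(0,0) = 4
Entry delta = -1 - -2 = 1
Det delta = 1 * 4 = 4
New det = -5 + 4 = -1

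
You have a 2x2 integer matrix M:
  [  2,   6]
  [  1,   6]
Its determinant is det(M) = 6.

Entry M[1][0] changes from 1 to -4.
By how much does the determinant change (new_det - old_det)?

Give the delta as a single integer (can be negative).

Cofactor C_10 = -6
Entry delta = -4 - 1 = -5
Det delta = entry_delta * cofactor = -5 * -6 = 30

Answer: 30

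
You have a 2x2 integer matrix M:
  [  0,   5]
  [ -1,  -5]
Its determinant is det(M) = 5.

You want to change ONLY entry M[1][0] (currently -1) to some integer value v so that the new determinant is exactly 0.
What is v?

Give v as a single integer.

Answer: 0

Derivation:
det is linear in entry M[1][0]: det = old_det + (v - -1) * C_10
Cofactor C_10 = -5
Want det = 0: 5 + (v - -1) * -5 = 0
  (v - -1) = -5 / -5 = 1
  v = -1 + (1) = 0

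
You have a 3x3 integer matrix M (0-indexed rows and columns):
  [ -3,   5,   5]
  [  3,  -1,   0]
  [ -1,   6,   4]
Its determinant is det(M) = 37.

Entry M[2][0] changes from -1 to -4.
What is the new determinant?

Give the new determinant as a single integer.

det is linear in row 2: changing M[2][0] by delta changes det by delta * cofactor(2,0).
Cofactor C_20 = (-1)^(2+0) * minor(2,0) = 5
Entry delta = -4 - -1 = -3
Det delta = -3 * 5 = -15
New det = 37 + -15 = 22

Answer: 22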